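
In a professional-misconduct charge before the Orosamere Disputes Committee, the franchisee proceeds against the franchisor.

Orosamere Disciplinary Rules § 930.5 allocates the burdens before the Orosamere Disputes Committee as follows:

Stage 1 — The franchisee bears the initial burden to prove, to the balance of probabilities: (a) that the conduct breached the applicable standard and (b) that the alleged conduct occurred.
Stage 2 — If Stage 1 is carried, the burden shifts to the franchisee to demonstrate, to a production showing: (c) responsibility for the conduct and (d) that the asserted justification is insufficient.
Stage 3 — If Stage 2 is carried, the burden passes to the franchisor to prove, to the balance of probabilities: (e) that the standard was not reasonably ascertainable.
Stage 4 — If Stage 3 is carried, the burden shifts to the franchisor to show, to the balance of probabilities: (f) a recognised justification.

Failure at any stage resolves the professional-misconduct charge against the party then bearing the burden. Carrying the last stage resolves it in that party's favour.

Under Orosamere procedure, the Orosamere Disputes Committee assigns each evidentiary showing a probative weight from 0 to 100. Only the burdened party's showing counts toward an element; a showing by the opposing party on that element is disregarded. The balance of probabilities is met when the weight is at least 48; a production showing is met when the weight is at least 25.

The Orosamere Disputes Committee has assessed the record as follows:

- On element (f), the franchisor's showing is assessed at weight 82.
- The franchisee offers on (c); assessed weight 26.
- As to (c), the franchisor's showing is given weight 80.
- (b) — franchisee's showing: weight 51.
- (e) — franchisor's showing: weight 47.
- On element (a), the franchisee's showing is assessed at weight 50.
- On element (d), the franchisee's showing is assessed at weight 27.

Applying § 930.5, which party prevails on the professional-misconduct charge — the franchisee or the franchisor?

Stage 1 (franchisee, the balance of probabilities, weight is at least 48): (a) 50 ≥ 48 — meets; (b) 51 ≥ 48 — meets.
  Stage 1 is satisfied; the franchisee continues to bear the burden.
Stage 2 (franchisee, a production showing, weight is at least 25): (c) 26 (franchisor's 80 disregarded) ≥ 25 — meets; (d) 27 ≥ 25 — meets.
  Stage 2 is satisfied; the onus moves to the franchisor.
Stage 3 (franchisor, the balance of probabilities, weight is at least 48): (e) 47 < 48 — fails.
  Not every element is met, so the franchisor fails to carry Stage 3.
So the franchisee prevails.

franchisee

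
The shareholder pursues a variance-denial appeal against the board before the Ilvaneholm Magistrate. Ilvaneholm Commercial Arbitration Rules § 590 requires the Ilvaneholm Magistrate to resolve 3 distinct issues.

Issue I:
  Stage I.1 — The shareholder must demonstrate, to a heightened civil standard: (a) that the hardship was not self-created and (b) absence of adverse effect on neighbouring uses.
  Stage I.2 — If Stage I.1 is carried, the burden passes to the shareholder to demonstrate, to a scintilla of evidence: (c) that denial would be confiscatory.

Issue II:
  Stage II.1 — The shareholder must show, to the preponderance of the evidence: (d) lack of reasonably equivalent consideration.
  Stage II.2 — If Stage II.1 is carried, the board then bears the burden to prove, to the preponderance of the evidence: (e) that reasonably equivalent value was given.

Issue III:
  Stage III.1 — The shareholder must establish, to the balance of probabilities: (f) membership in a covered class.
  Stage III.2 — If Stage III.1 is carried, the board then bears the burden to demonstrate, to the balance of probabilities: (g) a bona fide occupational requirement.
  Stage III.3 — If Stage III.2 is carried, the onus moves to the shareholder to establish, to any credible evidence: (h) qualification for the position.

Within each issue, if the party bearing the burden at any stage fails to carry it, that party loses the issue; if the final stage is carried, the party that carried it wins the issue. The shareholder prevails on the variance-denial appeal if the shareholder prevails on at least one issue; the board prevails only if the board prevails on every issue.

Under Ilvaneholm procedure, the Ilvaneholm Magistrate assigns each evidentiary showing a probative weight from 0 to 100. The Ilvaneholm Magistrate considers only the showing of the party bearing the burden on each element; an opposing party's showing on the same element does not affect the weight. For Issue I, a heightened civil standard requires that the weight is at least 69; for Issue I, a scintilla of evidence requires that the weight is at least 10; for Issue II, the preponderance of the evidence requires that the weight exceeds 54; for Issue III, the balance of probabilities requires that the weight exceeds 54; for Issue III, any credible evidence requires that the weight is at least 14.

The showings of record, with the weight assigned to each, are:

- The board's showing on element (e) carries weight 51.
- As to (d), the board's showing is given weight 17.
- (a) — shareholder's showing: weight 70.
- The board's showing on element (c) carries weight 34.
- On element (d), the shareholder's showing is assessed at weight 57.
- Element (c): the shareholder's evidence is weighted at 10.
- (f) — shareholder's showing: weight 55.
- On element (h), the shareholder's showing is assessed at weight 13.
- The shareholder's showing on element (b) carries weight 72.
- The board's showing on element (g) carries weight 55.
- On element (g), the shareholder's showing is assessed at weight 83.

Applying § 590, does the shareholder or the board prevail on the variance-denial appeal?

shareholder

— Issue I —
At Stage I.1 the shareholder must meet a heightened civil standard (weight is at least 69): on (a) the weight is 70, ≥ 69, so (a) meets the standard; on (b) the weight is 72, ≥ 69, so (b) meets the standard.
  Stage I.1 carried; the burden remains with the shareholder.
At Stage I.2 the shareholder must meet a scintilla of evidence (weight is at least 10): on (c) the weight is 10 (the board's 34 is given no effect), which does reach 10, so (c) meets the standard.
  Stage I.2 carried; the final stage is satisfied.
Every stage carried; the shareholder prevails on this issue.
— Issue II —
Stage II.1 — burden on shareholder; standard: the preponderance of the evidence (weight exceeds 54).
    (d): 57 (board's 17 disregarded) > 54 [met]
  Stage II.1 is satisfied; the onus moves to the board.
Stage II.2 — burden on board; standard: the preponderance of the evidence (weight exceeds 54).
    (e): 51 ≤ 54 [not met]
  Stage II.2 not carried; the board fails its burden.
So the shareholder prevails on this issue.
— Issue III —
Stage III.1 (shareholder, the balance of probabilities, weight exceeds 54): (f) 55 > 54 — meets.
  All elements met. The burden passes to the board.
Stage III.2 (board, the balance of probabilities, weight exceeds 54): (g) 55 (shareholder's 83 disregarded) > 54 — meets.
  The board carries Stage III.2; the shareholder now bears the burden.
Stage III.3 (shareholder, any credible evidence, weight is at least 14): (h) 13 < 14 — fails.
  The shareholder does not carry Stage III.3.
The board prevails on this issue.
Per-issue: Issue I → shareholder; Issue II → shareholder; Issue III → board. The shareholder must prevail on at least one issue; overall, the shareholder prevails.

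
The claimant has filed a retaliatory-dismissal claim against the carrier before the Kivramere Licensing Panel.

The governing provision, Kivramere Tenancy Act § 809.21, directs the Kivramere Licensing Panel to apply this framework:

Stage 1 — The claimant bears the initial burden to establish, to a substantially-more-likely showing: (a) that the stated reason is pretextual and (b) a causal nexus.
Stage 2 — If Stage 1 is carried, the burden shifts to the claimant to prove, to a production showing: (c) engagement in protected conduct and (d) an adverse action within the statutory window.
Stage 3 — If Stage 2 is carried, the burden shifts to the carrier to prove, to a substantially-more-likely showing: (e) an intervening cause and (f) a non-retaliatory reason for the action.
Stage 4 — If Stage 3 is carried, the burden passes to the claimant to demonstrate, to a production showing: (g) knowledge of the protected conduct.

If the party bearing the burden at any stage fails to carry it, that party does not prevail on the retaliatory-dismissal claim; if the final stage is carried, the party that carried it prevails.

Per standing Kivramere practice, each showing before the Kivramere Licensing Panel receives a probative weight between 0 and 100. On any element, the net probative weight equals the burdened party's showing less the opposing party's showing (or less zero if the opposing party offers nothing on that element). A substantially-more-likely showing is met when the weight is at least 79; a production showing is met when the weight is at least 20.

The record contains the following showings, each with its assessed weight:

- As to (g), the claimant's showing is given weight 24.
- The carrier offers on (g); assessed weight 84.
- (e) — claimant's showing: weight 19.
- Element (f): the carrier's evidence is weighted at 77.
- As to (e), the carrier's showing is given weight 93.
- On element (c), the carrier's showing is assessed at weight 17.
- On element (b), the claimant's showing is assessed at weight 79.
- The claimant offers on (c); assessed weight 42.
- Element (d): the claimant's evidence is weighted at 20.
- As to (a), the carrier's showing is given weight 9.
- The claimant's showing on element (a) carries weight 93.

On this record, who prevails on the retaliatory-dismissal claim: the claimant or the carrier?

claimant

Stage 1 (claimant, a substantially-more-likely showing, weight is at least 79): (a) net 93−9=84 ≥ 79 — meets; (b) 79 ≥ 79 — meets.
  Stage 1 carried; the burden remains with the claimant.
Stage 2 (claimant, a production showing, weight is at least 20): (c) net 42−17=25 ≥ 20 — meets; (d) 20 ≥ 20 — meets.
  Stage 2 carried; the burden shifts to the carrier.
Stage 3 (carrier, a substantially-more-likely showing, weight is at least 79): (e) net 93−19=74 < 79 — fails; (f) 77 < 79 — fails.
  Stage 3 not carried; the carrier fails its burden.
The analysis ends at Stage 3; the claimant prevails.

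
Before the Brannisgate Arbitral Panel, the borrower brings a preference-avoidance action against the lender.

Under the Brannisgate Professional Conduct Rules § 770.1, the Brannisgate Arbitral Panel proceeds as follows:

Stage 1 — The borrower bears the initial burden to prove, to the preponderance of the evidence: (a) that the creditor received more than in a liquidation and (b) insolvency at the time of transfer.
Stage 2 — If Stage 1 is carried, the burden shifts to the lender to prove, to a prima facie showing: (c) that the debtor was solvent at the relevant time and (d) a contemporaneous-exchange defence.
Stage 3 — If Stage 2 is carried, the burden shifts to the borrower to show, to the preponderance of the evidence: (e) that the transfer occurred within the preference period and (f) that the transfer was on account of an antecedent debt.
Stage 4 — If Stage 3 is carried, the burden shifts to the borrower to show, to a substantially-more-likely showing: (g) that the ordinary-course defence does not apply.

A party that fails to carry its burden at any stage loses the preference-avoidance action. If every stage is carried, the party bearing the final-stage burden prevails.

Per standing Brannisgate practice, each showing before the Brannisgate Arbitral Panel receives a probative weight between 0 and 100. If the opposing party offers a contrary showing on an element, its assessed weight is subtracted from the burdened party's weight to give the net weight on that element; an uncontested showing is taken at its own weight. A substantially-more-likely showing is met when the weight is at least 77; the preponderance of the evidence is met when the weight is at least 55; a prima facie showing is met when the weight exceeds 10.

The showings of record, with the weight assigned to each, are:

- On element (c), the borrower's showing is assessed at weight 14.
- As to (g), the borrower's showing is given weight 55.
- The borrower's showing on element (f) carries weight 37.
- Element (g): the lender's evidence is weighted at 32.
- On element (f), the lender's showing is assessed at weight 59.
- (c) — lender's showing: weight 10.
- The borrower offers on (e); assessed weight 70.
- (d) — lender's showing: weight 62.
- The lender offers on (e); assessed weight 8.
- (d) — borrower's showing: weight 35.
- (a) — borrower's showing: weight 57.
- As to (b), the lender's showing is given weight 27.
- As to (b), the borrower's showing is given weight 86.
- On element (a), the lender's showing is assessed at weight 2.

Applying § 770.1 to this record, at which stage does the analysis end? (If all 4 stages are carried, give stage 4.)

stage 2

Stage 1 — burden on borrower; standard: the preponderance of the evidence (weight is at least 55).
    (a): 57 − 2 = 55 ≥ 55 [met]
    (b): 86 − 27 = 59 ≥ 55 [met]
  All elements met. The burden passes to the lender.
Stage 2 — burden on lender; standard: a prima facie showing (weight exceeds 10).
    (c): 10 − 14 = -4 ≤ 10 [not met]
    (d): 62 − 35 = 27 > 10 [met]
  Stage 2 not carried; the lender fails its burden.
The borrower prevails.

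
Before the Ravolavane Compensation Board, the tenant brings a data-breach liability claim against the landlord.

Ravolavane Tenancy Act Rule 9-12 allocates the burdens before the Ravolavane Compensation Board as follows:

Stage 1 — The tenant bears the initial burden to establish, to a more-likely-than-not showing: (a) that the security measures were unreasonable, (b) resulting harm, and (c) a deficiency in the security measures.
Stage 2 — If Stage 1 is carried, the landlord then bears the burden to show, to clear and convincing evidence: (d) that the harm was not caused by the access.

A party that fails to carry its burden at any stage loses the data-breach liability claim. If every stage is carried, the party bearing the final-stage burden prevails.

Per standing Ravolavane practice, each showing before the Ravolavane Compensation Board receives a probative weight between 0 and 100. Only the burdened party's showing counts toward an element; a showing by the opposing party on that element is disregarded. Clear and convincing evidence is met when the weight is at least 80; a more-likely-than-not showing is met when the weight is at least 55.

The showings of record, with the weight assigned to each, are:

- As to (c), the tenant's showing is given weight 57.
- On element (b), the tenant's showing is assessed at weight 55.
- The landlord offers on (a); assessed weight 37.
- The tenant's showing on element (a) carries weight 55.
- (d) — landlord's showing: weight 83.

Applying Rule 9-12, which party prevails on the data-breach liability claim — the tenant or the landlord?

At Stage 1 the tenant must meet a more-likely-than-not showing (weight is at least 55): on (a) the weight is 55 (the landlord's 37 is given no effect), which does reach 55, so (a) meets the standard; on (b) the weight is 55, which does reach 55, so (b) meets the standard; on (c) the weight is 57, which does reach 55, so (c) meets the standard.
  The tenant carries Stage 1; the landlord now bears the burden.
At Stage 2 the landlord must meet clear and convincing evidence (weight is at least 80): on (d) the weight is 83, ≥ 80, so (d) meets the standard.
  The landlord carries the last stage.
Every stage carried; the landlord prevails.

landlord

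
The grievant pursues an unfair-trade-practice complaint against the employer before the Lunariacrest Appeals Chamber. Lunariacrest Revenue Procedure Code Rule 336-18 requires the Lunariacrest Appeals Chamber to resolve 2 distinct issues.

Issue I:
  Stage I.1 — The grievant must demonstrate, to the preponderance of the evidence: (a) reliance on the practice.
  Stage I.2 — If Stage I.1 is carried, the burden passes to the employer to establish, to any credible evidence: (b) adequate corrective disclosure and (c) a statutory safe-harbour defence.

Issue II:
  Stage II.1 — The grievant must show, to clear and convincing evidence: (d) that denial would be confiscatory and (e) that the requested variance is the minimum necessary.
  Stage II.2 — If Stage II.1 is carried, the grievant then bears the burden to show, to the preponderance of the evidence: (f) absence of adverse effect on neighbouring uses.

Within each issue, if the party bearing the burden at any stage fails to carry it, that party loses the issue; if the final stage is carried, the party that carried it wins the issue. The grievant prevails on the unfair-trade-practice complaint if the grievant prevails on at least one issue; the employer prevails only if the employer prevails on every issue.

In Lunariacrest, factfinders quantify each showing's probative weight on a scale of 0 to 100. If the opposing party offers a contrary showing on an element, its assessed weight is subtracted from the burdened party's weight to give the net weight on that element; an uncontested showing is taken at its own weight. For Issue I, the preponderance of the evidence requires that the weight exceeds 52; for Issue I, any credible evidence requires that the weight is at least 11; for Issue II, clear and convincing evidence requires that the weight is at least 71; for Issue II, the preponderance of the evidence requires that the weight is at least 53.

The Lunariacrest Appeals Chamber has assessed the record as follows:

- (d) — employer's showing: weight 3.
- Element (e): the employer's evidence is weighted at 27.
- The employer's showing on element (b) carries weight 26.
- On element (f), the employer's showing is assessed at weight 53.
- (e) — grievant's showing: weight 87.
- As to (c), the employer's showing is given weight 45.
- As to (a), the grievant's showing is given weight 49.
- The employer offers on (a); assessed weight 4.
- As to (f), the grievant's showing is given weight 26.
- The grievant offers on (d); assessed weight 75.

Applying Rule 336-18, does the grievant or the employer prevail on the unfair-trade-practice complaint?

— Issue I —
Stage I.1 — burden on grievant; standard: the preponderance of the evidence (weight exceeds 52).
    (a): 49 − 4 = 45 ≤ 52 [not met]
  Stage I.1 not carried; the grievant fails its burden.
So the employer prevails on this issue.
— Issue II —
Stage II.1 — burden on grievant; standard: clear and convincing evidence (weight is at least 71).
    (d): 75 − 3 = 72 ≥ 71 [met]
    (e): 87 − 27 = 60 < 71 [not met]
  The grievant does not carry Stage II.1.
The employer prevails on this issue.
Per-issue: Issue I → employer; Issue II → employer. The grievant must prevail on at least one issue; overall, the employer prevails.

employer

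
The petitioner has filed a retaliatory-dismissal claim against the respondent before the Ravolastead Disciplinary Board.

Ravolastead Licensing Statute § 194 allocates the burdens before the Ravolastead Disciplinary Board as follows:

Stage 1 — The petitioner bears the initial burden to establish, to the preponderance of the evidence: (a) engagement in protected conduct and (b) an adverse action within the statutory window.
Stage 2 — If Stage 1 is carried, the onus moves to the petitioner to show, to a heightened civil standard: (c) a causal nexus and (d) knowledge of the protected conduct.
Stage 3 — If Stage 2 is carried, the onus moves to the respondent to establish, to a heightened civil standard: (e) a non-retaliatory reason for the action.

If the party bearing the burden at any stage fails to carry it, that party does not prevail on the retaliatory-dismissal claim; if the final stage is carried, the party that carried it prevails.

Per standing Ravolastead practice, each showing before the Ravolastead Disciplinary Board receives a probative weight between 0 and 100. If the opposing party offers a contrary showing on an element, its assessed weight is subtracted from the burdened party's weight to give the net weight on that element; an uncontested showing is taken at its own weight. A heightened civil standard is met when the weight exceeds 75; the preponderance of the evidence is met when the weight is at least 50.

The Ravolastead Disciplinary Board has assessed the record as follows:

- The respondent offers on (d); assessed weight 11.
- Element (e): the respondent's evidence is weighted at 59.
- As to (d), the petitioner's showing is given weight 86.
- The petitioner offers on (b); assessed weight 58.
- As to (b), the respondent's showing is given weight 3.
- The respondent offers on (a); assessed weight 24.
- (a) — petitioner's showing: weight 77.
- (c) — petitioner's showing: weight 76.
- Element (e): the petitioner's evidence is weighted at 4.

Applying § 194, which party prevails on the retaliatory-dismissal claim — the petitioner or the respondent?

respondent

Stage 1 — burden on petitioner; standard: the preponderance of the evidence (weight is at least 50).
    (a): 77 − 24 = 53 ≥ 50 [met]
    (b): 58 − 3 = 55 ≥ 50 [met]
  Stage 1 is satisfied; the petitioner continues to bear the burden.
Stage 2 — burden on petitioner; standard: a heightened civil standard (weight exceeds 75).
    (c): 76 > 75 [met]
    (d): 86 − 11 = 75 ≤ 75 [not met]
  Not every element is met, so the petitioner fails to carry Stage 2.
The analysis ends at Stage 2; the respondent prevails.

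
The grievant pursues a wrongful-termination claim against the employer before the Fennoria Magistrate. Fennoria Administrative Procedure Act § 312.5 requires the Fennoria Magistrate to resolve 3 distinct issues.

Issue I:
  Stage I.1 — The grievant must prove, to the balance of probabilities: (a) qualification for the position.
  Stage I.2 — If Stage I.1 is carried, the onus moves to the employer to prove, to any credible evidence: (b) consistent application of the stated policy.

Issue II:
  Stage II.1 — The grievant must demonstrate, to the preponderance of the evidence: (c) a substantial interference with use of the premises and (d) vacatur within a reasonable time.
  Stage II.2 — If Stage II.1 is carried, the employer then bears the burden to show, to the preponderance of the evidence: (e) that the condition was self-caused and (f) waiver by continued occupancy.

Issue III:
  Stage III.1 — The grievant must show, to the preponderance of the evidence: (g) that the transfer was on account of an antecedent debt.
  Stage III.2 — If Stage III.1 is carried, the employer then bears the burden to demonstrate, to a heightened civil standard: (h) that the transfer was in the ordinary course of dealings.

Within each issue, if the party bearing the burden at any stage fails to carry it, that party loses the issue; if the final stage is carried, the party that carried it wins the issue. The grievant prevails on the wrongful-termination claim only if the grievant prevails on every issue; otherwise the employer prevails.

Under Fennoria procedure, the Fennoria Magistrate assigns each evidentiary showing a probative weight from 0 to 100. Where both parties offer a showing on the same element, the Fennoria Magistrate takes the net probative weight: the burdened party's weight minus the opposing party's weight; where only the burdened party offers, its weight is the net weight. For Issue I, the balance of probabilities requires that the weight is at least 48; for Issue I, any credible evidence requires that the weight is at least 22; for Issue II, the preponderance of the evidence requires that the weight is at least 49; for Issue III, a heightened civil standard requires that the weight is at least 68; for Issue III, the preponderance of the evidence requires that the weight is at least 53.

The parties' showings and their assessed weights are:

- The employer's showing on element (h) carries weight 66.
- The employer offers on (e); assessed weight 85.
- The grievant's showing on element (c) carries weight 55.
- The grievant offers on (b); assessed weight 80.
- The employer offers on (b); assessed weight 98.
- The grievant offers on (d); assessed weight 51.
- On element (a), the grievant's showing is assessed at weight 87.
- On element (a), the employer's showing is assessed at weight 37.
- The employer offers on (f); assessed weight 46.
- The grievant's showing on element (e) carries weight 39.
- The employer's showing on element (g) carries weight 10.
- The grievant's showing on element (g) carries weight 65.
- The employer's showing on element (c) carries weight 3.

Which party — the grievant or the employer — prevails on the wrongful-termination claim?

— Issue I —
Stage I.1 — burden on grievant; standard: the balance of probabilities (weight is at least 48).
    (a): 87 − 37 = 50 ≥ 48 [met]
  Stage I.1 is satisfied; the onus moves to the employer.
Stage I.2 — burden on employer; standard: any credible evidence (weight is at least 22).
    (b): 98 − 80 = 18 < 22 [not met]
  The employer does not carry Stage I.2.
The analysis ends at Stage I.2; the grievant prevails on this issue.
— Issue II —
At Stage II.1 the grievant must meet the preponderance of the evidence (weight is at least 49): on (c) the weight is 55 less the opposing 3 gives net 52, ≥ 49, so (c) meets the standard; on (d) the weight is 51, which does reach 49, so (d) meets the standard.
  Stage II.1 carried; the burden shifts to the employer.
At Stage II.2 the employer must meet the preponderance of the evidence (weight is at least 49): on (e) the weight is 85 less the opposing 39 gives net 46, which does not reach 49, so (e) does not meet the standard; on (f) the weight is 46, < 49, so (f) does not meet the standard.
  Not every element is met, so the employer fails to carry Stage II.2.
The grievant prevails on this issue.
— Issue III —
Stage III.1 — burden on grievant; standard: the preponderance of the evidence (weight is at least 53).
    (g): 65 − 10 = 55 ≥ 53 [met]
  Stage III.1 carried; the burden shifts to the employer.
Stage III.2 — burden on employer; standard: a heightened civil standard (weight is at least 68).
    (h): 66 < 68 [not met]
  Stage III.2 not carried; the employer fails its burden.
The grievant prevails on this issue.
Per-issue: Issue I → grievant; Issue II → grievant; Issue III → grievant. The grievant must prevail on every issue; overall, the grievant prevails.

grievant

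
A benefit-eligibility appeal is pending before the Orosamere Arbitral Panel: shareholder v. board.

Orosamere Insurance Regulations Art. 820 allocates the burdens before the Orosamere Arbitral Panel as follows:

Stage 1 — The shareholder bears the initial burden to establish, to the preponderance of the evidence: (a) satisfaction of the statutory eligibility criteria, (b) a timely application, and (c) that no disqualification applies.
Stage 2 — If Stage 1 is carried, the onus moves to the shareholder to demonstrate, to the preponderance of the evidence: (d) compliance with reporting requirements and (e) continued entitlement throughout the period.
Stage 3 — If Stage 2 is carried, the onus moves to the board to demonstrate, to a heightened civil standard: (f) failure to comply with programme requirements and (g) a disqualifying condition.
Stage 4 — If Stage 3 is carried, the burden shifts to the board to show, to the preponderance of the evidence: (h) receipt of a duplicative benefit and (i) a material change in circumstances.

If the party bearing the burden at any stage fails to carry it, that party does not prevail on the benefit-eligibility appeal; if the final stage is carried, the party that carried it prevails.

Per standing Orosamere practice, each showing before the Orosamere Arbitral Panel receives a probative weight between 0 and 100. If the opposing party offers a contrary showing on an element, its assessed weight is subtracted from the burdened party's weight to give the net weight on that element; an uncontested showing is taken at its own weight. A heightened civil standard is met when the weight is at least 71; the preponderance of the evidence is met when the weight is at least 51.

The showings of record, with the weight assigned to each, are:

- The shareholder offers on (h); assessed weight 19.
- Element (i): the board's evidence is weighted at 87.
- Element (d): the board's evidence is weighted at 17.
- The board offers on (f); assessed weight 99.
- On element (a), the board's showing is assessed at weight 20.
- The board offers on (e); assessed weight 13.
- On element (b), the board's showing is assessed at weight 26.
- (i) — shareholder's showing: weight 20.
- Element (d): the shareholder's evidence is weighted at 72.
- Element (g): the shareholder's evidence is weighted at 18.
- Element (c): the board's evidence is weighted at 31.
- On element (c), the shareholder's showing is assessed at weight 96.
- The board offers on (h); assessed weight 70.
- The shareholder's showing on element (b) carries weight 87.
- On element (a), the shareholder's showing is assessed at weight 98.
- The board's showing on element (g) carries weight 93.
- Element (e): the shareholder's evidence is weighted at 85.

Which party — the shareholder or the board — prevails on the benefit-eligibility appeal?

Stage 1 (shareholder, the preponderance of the evidence, weight is at least 51): (a) net 98−20=78 ≥ 51 — meets; (b) net 87−26=61 ≥ 51 — meets; (c) net 96−31=65 ≥ 51 — meets.
  Stage 1 is satisfied; the shareholder continues to bear the burden.
Stage 2 (shareholder, the preponderance of the evidence, weight is at least 51): (d) net 72−17=55 ≥ 51 — meets; (e) net 85−13=72 ≥ 51 — meets.
  Stage 2 is satisfied; the onus moves to the board.
Stage 3 (board, a heightened civil standard, weight is at least 71): (f) 99 ≥ 71 — meets; (g) net 93−18=75 ≥ 71 — meets.
  Stage 3 is satisfied; the board continues to bear the burden.
Stage 4 (board, the preponderance of the evidence, weight is at least 51): (h) net 70−19=51 ≥ 51 — meets; (i) net 87−20=67 ≥ 51 — meets.
  Stage 4 carried; the final stage is satisfied.
With every stage satisfied, the board prevails.

board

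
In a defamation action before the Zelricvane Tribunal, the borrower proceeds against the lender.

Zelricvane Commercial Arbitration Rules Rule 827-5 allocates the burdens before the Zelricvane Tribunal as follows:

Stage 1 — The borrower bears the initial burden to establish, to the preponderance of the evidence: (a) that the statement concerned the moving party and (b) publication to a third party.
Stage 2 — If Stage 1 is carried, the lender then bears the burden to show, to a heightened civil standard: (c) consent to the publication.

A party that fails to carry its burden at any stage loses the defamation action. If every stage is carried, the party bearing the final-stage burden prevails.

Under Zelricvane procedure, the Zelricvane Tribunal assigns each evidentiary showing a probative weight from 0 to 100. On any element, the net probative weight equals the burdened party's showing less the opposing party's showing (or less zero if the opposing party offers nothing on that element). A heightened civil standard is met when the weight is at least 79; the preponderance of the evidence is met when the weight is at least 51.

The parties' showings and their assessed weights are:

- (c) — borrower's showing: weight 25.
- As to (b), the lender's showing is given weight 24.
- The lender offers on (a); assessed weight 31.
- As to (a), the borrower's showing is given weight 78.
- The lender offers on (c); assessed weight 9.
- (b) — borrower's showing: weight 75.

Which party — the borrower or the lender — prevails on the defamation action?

At Stage 1 the borrower must meet the preponderance of the evidence (weight is at least 51): on (a) the weight is 78 less the opposing 31 gives net 47, which does not reach 51, so (a) does not meet the standard; on (b) the weight is 75 less the opposing 24 gives net 51, ≥ 51, so (b) meets the standard.
  Not every element is met, so the borrower fails to carry Stage 1.
So the lender prevails.

lender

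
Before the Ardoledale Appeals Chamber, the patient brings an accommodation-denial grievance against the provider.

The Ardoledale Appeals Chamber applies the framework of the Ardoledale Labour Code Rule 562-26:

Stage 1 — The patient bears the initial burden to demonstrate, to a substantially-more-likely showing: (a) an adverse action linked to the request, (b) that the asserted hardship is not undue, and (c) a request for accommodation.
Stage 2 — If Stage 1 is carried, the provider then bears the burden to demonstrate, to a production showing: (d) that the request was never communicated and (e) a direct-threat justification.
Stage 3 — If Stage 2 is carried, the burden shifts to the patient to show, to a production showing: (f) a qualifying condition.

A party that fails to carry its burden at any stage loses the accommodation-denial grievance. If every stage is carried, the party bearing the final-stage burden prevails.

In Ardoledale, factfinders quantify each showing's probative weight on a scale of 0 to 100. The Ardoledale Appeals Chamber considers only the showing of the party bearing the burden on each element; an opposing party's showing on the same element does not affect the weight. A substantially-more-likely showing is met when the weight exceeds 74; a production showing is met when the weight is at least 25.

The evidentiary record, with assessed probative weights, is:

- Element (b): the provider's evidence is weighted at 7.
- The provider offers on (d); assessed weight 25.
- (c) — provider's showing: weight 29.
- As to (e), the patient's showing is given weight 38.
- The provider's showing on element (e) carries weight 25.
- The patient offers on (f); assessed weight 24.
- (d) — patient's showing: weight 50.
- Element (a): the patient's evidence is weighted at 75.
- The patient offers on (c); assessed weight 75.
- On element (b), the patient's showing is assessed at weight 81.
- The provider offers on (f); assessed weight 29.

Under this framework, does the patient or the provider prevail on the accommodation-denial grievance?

provider

Stage 1 (patient, a substantially-more-likely showing, weight exceeds 74): (a) 75 > 74 — meets; (b) 81 (provider's 7 disregarded) > 74 — meets; (c) 75 (provider's 29 disregarded) > 74 — meets.
  Stage 1 is satisfied; the onus moves to the provider.
Stage 2 (provider, a production showing, weight is at least 25): (d) 25 (patient's 50 disregarded) ≥ 25 — meets; (e) 25 (patient's 38 disregarded) ≥ 25 — meets.
  The provider carries Stage 2; the patient now bears the burden.
Stage 3 (patient, a production showing, weight is at least 25): (f) 24 (provider's 29 disregarded) < 25 — fails.
  The patient does not carry Stage 3.
So the provider prevails.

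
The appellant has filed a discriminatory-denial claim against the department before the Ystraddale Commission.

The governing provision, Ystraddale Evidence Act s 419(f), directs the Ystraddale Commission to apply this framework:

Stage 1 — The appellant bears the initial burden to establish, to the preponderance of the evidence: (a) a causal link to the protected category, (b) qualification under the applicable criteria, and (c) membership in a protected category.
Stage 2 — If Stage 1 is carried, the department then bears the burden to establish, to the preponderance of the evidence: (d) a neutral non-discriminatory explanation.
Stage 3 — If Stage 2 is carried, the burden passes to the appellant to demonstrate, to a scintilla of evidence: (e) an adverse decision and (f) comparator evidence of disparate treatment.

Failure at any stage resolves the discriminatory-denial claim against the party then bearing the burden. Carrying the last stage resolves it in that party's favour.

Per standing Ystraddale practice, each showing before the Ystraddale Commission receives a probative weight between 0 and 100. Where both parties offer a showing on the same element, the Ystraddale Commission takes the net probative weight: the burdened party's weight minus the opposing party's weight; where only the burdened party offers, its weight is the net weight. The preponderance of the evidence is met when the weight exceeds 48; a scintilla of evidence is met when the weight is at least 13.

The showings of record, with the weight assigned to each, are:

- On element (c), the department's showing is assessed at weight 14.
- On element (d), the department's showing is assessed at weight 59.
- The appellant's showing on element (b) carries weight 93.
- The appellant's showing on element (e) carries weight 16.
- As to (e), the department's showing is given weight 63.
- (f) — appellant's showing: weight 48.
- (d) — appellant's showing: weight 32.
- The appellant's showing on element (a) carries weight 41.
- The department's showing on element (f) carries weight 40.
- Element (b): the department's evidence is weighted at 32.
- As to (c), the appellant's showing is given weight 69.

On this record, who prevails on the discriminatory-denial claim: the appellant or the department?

At Stage 1 the appellant must meet the preponderance of the evidence (weight exceeds 48): on (a) the weight is 41, ≤ 48, so (a) does not meet the standard; on (b) the weight is 93 less the opposing 32 gives net 61, which does exceed 48, so (b) meets the standard; on (c) the weight is 69 less the opposing 14 gives net 55, > 48, so (c) meets the standard.
  The appellant does not carry Stage 1.
So the department prevails.

department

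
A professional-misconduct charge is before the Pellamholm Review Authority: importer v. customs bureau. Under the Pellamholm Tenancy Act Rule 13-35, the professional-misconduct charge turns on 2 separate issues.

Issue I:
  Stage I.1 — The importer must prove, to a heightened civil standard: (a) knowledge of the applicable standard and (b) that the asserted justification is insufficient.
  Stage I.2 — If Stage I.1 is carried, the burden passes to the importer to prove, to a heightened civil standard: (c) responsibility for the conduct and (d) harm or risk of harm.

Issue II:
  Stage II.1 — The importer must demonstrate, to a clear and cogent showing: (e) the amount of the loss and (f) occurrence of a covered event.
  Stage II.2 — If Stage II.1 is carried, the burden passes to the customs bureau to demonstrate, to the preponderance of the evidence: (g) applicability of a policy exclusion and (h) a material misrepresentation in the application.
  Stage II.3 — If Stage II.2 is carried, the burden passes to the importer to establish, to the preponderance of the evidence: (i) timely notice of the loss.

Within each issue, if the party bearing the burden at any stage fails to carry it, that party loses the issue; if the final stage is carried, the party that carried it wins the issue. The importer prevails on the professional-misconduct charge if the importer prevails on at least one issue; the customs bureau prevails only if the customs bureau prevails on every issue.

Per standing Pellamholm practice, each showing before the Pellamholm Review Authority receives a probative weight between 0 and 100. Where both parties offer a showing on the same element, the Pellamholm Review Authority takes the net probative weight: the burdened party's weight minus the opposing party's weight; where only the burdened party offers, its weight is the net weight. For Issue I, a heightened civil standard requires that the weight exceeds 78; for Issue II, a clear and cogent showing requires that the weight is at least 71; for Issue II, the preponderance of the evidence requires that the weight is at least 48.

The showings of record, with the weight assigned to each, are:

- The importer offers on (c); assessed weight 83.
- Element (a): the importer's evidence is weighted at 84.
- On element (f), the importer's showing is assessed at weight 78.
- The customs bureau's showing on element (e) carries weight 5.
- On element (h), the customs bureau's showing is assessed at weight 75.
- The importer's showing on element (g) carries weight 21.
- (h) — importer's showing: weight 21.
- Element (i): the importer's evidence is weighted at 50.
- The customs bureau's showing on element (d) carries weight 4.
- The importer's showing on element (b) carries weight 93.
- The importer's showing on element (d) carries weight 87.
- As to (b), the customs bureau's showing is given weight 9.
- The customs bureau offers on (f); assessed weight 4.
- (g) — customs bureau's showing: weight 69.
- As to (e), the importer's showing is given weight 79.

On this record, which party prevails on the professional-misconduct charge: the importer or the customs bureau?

importer

— Issue I —
At Stage I.1 the importer must meet a heightened civil standard (weight exceeds 78): on (a) the weight is 84, > 78, so (a) meets the standard; on (b) the weight is 93 less the opposing 9 gives net 84, which does exceed 78, so (b) meets the standard.
  All elements met. The importer retains the burden for Stage I.2.
At Stage I.2 the importer must meet a heightened civil standard (weight exceeds 78): on (c) the weight is 83, which does exceed 78, so (c) meets the standard; on (d) the weight is 87 less the opposing 4 gives net 83, > 78, so (d) meets the standard.
  Stage I.2 carried; the final stage is satisfied.
All stages carried — the importer prevails on this issue.
— Issue II —
At Stage II.1 the importer must meet a clear and cogent showing (weight is at least 71): on (e) the weight is 79 less the opposing 5 gives net 74, ≥ 71, so (e) meets the standard; on (f) the weight is 78 less the opposing 4 gives net 74, which does reach 71, so (f) meets the standard.
  Stage II.1 is satisfied; the onus moves to the customs bureau.
At Stage II.2 the customs bureau must meet the preponderance of the evidence (weight is at least 48): on (g) the weight is 69 less the opposing 21 gives net 48, ≥ 48, so (g) meets the standard; on (h) the weight is 75 less the opposing 21 gives net 54, which does reach 48, so (h) meets the standard.
  Stage II.2 carried; the burden shifts to the importer.
At Stage II.3 the importer must meet the preponderance of the evidence (weight is at least 48): on (i) the weight is 50, ≥ 48, so (i) meets the standard.
  All elements met at the final stage.
With every stage satisfied, the importer prevails on this issue.
Per-issue: Issue I → importer; Issue II → importer. The importer must prevail on at least one issue; overall, the importer prevails.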